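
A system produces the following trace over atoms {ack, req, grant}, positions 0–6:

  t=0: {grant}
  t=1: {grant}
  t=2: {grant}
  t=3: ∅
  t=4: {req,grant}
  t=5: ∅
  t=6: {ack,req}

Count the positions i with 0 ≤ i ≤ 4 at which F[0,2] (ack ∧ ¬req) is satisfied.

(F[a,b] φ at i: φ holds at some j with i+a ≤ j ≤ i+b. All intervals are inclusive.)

0

Evaluate at each i in [0,4]:
  i=0: ✗ (none in [0,2])
  i=1: ✗ (none in [1,3])
  i=2: ✗ (none in [2,4])
  i=3: ✗ (none in [3,5])
  i=4: ✗ (none in [4,6])
Positions where it holds: {} → 0.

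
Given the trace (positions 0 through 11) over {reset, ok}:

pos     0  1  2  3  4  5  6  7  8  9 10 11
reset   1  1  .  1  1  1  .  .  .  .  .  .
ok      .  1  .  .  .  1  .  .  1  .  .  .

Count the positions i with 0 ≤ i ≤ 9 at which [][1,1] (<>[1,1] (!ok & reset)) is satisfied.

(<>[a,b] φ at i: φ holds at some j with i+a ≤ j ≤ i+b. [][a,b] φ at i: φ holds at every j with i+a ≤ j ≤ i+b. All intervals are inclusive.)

2

Evaluate at each i in [0,9]:
  i=0: ✗ (fails at j=1)
  i=1: ✓ (all of [2,2])
  i=2: ✓ (all of [3,3])
  i=3: ✗ (fails at j=4)
  i=4: ✗ (fails at j=5)
  i=5: ✗ (fails at j=6)
  i=6: ✗ (fails at j=7)
  i=7: ✗ (fails at j=8)
  i=8: ✗ (fails at j=9)
  i=9: ✗ (fails at j=10)
Positions where it holds: {1, 2} → 2.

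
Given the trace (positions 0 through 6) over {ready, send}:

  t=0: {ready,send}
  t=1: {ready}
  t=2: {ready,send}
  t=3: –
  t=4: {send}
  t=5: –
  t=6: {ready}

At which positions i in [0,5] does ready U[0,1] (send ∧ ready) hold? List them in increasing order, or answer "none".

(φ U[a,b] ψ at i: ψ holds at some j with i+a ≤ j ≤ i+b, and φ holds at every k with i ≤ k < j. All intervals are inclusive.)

0, 1, 2

Evaluate at each i in [0,5]:
  i=0: ✓ (rhs at j=0)
  i=1: ✓ (rhs at j=2; lhs holds on [1,1])
  i=2: ✓ (rhs at j=2)
  i=3: ✗ (no rhs in [3,4])
  i=4: ✗ (no rhs in [4,5])
  i=5: ✗ (no rhs in [5,6])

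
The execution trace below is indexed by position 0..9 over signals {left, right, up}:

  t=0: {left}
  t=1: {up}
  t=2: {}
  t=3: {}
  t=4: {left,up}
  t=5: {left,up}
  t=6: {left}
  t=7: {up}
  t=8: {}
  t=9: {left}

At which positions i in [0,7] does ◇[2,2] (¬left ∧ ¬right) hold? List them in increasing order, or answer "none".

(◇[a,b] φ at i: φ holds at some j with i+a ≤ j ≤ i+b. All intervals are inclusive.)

Evaluate at each i in [0,7]:
  i=0: ✓ (witness j=2)
  i=1: ✓ (witness j=3)
  i=2: ✗ (none in [4,4])
  i=3: ✗ (none in [5,5])
  i=4: ✗ (none in [6,6])
  i=5: ✓ (witness j=7)
  i=6: ✓ (witness j=8)
  i=7: ✗ (none in [9,9])

0, 1, 5, 6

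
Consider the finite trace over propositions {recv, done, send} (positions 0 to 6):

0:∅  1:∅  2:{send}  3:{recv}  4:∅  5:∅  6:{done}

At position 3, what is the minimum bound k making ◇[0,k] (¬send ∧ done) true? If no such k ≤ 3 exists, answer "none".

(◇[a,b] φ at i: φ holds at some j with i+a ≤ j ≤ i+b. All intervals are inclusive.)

3

Scan j = 3,4,… for (¬send ∧ done):
  j=3: fails
  j=4: fails
  j=5: fails
  j=6: holds
First hit at j=6, so smallest k = 6-3 = 3.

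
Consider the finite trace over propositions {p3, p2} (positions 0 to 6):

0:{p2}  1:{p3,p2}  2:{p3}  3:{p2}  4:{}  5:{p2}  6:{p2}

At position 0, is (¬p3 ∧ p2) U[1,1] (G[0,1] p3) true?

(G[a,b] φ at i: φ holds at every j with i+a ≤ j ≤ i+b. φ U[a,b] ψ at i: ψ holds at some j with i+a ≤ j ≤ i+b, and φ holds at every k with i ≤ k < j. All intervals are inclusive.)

Yes

Need some j in [1,1] with G[0,1] p3, and (¬p3 ∧ p2) at every k in [0,j-1].
  j=1: G[0,1] p3 holds; (¬p3 ∧ p2) holds at every k in [0,0] → satisfied.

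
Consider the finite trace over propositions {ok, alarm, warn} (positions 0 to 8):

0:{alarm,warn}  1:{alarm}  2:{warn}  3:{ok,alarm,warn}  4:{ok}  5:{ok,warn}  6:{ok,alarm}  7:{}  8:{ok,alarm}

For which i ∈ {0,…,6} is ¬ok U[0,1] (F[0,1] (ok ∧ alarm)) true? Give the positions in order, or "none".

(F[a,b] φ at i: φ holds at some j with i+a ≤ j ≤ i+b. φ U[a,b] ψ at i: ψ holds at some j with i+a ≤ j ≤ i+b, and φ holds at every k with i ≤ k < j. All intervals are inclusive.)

Evaluate at each i in [0,6]:
  i=0: ✗ (no rhs in [0,1])
  i=1: ✓ (rhs at j=2; lhs holds on [1,1])
  i=2: ✓ (rhs at j=2)
  i=3: ✓ (rhs at j=3)
  i=4: ✗ (lhs fails at k=4 before rhs at j=5)
  i=5: ✓ (rhs at j=5)
  i=6: ✓ (rhs at j=6)

1, 2, 3, 5, 6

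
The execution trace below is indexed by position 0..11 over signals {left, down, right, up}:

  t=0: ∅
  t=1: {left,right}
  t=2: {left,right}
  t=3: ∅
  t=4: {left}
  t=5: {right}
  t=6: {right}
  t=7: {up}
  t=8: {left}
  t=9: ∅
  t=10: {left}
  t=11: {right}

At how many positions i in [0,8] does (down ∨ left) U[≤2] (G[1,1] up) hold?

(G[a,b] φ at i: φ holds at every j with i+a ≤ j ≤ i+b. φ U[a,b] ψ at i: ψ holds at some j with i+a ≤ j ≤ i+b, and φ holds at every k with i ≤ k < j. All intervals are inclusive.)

1

Evaluate at each i in [0,8]:
  i=0: ✗ (no rhs in [0,2])
  i=1: ✗ (no rhs in [1,3])
  i=2: ✗ (no rhs in [2,4])
  i=3: ✗ (no rhs in [3,5])
  i=4: ✗ (lhs fails at k=5 before rhs at j=6)
  i=5: ✗ (lhs fails at k=5 before rhs at j=6)
  i=6: ✓ (rhs at j=6)
  i=7: ✗ (no rhs in [7,9])
  i=8: ✗ (no rhs in [8,10])
Positions where it holds: {6} → 1.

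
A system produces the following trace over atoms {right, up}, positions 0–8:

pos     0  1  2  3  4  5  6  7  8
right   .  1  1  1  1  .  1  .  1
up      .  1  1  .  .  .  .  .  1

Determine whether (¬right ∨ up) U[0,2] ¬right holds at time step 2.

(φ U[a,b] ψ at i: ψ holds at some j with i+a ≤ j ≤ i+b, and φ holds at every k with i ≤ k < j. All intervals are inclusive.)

Does not hold

Need some j in [2,4] with ¬right, and (¬right ∨ up) at every k in [2,j-1].
  j=2: ¬right false.
  j=3: ¬right false.
  j=4: ¬right false.
No j in the window works → until fails.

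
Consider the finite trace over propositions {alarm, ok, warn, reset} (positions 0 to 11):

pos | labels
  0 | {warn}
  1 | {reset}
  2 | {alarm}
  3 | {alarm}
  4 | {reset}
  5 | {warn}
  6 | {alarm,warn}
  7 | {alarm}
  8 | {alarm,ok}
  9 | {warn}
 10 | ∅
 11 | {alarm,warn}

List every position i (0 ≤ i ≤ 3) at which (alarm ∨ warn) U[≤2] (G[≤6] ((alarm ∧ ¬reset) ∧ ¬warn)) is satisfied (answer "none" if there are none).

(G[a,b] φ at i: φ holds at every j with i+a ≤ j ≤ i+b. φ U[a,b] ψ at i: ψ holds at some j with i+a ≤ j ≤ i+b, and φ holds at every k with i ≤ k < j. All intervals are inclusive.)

Evaluate at each i in [0,3]:
  i=0: ✗ (no rhs in [0,2])
  i=1: ✗ (no rhs in [1,3])
  i=2: ✗ (no rhs in [2,4])
  i=3: ✗ (no rhs in [3,5])

none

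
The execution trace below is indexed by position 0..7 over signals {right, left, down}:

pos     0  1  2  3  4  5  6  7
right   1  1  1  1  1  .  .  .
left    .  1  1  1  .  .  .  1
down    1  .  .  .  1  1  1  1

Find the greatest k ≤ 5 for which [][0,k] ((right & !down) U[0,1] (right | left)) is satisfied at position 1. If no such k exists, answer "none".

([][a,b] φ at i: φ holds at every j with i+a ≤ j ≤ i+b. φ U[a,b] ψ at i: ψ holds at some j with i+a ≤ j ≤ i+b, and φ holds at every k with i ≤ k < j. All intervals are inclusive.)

3

((right & !down) U[0,1] (right | left)) must hold from j=1 onward; find where it first fails.
  j=1: holds
  j=2: holds
  j=3: holds
  j=4: holds
  j=5: fails
Holds on [1,4], so largest k = 3.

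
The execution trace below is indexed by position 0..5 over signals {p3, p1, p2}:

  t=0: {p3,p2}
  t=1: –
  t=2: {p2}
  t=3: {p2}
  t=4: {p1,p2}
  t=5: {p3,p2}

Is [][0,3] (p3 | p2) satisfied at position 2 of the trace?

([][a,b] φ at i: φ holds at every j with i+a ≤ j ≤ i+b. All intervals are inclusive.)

Check (p3 | p2) at every j in [2,5]:
  j=2: true
  j=3: true
  j=4: true
  j=5: true
All positions satisfy it → formula holds.

True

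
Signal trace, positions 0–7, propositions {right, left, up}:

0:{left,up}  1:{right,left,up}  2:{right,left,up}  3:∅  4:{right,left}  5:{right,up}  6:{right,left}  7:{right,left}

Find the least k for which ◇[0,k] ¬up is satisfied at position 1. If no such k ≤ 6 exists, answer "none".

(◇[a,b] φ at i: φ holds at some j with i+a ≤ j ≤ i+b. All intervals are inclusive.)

2

Scan j = 1,2,… for ¬up:
  j=1: fails
  j=2: fails
  j=3: holds
First hit at j=3, so smallest k = 3-1 = 2.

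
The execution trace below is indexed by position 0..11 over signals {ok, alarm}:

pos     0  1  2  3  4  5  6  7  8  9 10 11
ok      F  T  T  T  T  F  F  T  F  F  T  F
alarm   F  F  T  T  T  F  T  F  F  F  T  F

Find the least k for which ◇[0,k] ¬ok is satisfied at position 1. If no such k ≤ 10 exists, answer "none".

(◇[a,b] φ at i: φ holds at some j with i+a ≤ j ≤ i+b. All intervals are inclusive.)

4

Scan j = 1,2,… for ¬ok:
  j=1: fails
  j=2: fails
  j=3: fails
  j=4: fails
  j=5: holds
First hit at j=5, so smallest k = 5-1 = 4.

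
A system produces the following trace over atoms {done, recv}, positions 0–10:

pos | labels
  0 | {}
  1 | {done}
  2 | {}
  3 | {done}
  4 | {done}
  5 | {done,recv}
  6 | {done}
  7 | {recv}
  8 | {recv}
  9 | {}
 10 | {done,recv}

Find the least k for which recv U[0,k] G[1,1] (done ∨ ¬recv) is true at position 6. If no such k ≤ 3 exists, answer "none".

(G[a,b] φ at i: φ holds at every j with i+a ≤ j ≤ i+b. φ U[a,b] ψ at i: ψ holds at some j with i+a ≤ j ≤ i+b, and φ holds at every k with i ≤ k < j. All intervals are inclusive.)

none

Need earliest j ≥ 6 with G[1,1] (done ∨ ¬recv), and recv at every k in [6,j-1].
  j=6: rhs fails.
  j=7: rhs fails.
  j=8: rhs holds but lhs fails at k=6.
  j=9: rhs holds but lhs fails at k=6.
No witness within the range → none.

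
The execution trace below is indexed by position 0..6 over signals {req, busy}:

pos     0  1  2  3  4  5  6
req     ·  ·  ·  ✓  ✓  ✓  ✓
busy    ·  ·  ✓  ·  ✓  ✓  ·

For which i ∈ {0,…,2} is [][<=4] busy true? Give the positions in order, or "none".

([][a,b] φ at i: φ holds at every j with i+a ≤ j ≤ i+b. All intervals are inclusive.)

none

Evaluate at each i in [0,2]:
  i=0: ✗ (fails at j=0)
  i=1: ✗ (fails at j=1)
  i=2: ✗ (fails at j=3)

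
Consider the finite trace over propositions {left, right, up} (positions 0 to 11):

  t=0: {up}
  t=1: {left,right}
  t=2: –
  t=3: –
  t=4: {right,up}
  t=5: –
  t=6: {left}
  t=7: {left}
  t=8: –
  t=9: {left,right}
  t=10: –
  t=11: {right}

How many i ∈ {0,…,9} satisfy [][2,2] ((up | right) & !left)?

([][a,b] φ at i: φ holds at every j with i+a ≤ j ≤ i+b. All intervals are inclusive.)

2

Evaluate at each i in [0,9]:
  i=0: ✗ (fails at j=2)
  i=1: ✗ (fails at j=3)
  i=2: ✓ (all of [4,4])
  i=3: ✗ (fails at j=5)
  i=4: ✗ (fails at j=6)
  i=5: ✗ (fails at j=7)
  i=6: ✗ (fails at j=8)
  i=7: ✗ (fails at j=9)
  i=8: ✗ (fails at j=10)
  i=9: ✓ (all of [11,11])
Positions where it holds: {2, 9} → 2.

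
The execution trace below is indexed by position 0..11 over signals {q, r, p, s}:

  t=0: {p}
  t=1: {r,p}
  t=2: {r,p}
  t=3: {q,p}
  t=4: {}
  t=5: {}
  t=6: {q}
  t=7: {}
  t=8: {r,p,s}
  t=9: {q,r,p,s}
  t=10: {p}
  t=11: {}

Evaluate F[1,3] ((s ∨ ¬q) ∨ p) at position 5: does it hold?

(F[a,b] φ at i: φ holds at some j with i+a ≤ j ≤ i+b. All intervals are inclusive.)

True

Check ((s ∨ ¬q) ∨ p) at each j in [6,8]:
  j=6: false
  j=7: true
  j=8: true
Found at j=7 → formula holds.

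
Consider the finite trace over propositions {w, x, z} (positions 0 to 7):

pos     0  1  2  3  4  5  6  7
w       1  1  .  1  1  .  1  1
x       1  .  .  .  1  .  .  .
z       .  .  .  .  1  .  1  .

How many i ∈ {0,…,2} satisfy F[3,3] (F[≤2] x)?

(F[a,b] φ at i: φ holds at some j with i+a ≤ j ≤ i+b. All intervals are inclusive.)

Evaluate at each i in [0,2]:
  i=0: ✓ (witness j=3)
  i=1: ✓ (witness j=4)
  i=2: ✗ (none in [5,5])
Positions where it holds: {0, 1} → 2.

2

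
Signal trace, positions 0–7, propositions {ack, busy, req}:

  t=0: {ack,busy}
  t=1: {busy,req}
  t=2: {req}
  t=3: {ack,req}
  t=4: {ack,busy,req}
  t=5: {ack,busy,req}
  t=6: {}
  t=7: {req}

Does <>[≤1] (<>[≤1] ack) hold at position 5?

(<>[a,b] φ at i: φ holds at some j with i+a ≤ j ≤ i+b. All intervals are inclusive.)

Yes

Check <>[≤1] ack at each j in [5,6]:
  j=5: holds (witness at 5)
  j=6: fails (none in [6,7])
Found at j=5 → formula holds.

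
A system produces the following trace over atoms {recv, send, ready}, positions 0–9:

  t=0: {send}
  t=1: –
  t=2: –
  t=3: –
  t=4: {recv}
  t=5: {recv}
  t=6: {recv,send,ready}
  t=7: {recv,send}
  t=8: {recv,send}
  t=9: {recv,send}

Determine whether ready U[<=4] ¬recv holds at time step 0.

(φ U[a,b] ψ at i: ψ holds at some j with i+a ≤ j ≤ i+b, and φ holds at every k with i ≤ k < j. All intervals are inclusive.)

Need some j in [0,4] with ¬recv, and ready at every k in [0,j-1].
  j=0: ¬recv holds; no prefix to check → satisfied.

Yes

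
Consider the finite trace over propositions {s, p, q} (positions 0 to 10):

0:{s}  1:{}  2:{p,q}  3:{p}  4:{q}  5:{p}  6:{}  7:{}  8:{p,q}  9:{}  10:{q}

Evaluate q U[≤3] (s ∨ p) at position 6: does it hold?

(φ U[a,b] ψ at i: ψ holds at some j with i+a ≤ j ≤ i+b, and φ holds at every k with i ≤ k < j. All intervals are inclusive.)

No

Need some j in [6,9] with (s ∨ p), and q at every k in [6,j-1].
  j=6: (s ∨ p) false.
  j=7: (s ∨ p) false.
  j=8: (s ∨ p) holds, but q fails at k=6 → not this j.
  j=9: (s ∨ p) false.
No j in the window works → until fails.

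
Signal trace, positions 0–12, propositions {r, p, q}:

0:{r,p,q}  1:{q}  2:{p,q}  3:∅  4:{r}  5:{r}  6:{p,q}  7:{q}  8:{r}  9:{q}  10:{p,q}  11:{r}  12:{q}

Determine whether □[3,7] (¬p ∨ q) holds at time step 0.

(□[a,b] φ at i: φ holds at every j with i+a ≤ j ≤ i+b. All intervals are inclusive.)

Yes

Check (¬p ∨ q) at every j in [3,7]:
  j=3: true
  j=4: true
  j=5: true
  j=6: true
  j=7: true
All positions satisfy it → formula holds.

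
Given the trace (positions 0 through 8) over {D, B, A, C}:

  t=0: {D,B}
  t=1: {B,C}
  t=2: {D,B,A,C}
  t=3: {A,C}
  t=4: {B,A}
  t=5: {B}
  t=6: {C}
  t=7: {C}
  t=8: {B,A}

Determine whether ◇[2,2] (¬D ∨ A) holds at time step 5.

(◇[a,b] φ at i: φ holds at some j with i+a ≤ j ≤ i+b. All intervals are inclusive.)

Check (¬D ∨ A) at each j in [7,7]:
  j=7: true
Found at j=7 → formula holds.

Yes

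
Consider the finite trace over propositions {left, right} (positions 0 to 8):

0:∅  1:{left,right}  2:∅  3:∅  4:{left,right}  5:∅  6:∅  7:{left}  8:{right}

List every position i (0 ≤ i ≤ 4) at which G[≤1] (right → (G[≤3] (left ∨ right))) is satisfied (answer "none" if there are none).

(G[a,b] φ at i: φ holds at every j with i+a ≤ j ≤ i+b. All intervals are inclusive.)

Evaluate at each i in [0,4]:
  i=0: ✗ (fails at j=1)
  i=1: ✗ (fails at j=1)
  i=2: ✓ (all of [2,3])
  i=3: ✗ (fails at j=4)
  i=4: ✗ (fails at j=4)

2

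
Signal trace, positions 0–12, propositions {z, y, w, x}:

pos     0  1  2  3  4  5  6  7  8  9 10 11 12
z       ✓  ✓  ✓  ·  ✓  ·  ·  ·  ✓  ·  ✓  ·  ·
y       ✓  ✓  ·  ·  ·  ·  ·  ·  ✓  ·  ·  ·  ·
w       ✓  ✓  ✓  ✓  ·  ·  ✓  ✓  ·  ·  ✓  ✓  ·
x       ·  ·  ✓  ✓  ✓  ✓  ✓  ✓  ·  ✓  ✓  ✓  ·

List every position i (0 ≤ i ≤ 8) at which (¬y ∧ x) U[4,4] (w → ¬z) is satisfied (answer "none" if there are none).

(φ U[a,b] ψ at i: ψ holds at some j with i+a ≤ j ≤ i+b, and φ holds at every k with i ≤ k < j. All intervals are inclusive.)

2, 3, 4

Evaluate at each i in [0,8]:
  i=0: ✗ (lhs fails at k=0 before rhs at j=4)
  i=1: ✗ (lhs fails at k=1 before rhs at j=5)
  i=2: ✓ (rhs at j=6; lhs holds on [2,5])
  i=3: ✓ (rhs at j=7; lhs holds on [3,6])
  i=4: ✓ (rhs at j=8; lhs holds on [4,7])
  i=5: ✗ (lhs fails at k=8 before rhs at j=9)
  i=6: ✗ (no rhs in [10,10])
  i=7: ✗ (lhs fails at k=8 before rhs at j=11)
  i=8: ✗ (lhs fails at k=8 before rhs at j=12)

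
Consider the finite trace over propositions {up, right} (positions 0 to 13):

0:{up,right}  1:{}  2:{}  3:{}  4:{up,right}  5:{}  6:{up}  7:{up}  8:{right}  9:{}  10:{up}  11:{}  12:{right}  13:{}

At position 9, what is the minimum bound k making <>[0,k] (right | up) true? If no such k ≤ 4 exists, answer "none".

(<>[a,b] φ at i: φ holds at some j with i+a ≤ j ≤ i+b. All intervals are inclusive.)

1

Scan j = 9,10,… for (right | up):
  j=9: fails
  j=10: holds
First hit at j=10, so smallest k = 10-9 = 1.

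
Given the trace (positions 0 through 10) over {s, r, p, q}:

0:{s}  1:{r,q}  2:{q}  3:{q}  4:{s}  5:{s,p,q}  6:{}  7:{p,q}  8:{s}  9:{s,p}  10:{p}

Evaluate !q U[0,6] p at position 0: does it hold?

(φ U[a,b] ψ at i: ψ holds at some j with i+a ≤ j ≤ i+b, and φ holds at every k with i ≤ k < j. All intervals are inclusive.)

Need some j in [0,6] with p, and !q at every k in [0,j-1].
  j=0: p false.
  j=1: p false.
  j=2: p false.
  j=3: p false.
  j=4: p false.
  j=5: p holds, but !q fails at k=1 → not this j.
  j=6: p false.
No j in the window works → until fails.

No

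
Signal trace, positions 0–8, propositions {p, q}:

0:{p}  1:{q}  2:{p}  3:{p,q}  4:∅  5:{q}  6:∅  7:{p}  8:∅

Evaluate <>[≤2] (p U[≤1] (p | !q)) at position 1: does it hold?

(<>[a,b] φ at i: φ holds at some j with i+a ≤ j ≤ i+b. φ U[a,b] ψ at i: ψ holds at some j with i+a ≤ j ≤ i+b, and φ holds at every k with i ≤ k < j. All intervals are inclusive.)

Check (p U[≤1] (p | !q)) at each j in [1,3]:
  j=1: fails
  j=2: holds
  j=3: holds
Found at j=2 → formula holds.

Yes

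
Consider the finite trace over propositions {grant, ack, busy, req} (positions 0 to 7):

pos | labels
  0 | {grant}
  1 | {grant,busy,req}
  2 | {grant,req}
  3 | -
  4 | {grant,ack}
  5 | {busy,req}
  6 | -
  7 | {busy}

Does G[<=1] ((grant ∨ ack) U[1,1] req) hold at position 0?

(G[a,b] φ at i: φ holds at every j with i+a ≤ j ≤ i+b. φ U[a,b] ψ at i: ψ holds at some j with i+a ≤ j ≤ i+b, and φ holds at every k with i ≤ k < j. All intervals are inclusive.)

Check ((grant ∨ ack) U[1,1] req) at every j in [0,1]:
  j=0: holds
  j=1: holds
All positions satisfy it → formula holds.

True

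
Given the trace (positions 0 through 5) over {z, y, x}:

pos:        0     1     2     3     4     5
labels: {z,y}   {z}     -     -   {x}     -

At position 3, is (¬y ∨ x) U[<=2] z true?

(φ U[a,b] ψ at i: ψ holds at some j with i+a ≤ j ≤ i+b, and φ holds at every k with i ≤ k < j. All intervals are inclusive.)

False

Need some j in [3,5] with z, and (¬y ∨ x) at every k in [3,j-1].
  j=3: z false.
  j=4: z false.
  j=5: z false.
No j in the window works → until fails.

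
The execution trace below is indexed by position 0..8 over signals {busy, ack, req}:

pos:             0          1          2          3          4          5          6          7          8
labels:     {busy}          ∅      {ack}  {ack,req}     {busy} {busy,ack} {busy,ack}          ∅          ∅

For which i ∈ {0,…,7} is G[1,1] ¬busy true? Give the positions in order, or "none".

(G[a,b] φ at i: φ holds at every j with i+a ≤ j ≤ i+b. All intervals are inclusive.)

Evaluate at each i in [0,7]:
  i=0: ✓ (all of [1,1])
  i=1: ✓ (all of [2,2])
  i=2: ✓ (all of [3,3])
  i=3: ✗ (fails at j=4)
  i=4: ✗ (fails at j=5)
  i=5: ✗ (fails at j=6)
  i=6: ✓ (all of [7,7])
  i=7: ✓ (all of [8,8])

0, 1, 2, 6, 7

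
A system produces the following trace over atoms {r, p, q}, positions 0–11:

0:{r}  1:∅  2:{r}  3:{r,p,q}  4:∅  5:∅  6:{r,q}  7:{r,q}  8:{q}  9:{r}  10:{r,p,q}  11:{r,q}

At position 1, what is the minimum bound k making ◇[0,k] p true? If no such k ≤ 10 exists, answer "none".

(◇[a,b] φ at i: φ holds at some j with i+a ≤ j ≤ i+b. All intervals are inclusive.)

2

Scan j = 1,2,… for p:
  j=1: fails
  j=2: fails
  j=3: holds
First hit at j=3, so smallest k = 3-1 = 2.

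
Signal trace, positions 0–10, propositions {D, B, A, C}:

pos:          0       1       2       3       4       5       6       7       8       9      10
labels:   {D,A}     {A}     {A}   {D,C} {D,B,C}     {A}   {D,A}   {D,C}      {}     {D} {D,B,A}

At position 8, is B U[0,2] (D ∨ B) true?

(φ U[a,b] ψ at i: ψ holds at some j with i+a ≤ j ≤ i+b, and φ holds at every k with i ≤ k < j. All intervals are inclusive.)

Need some j in [8,10] with (D ∨ B), and B at every k in [8,j-1].
  j=8: (D ∨ B) false.
  j=9: (D ∨ B) holds, but B fails at k=8 → not this j.
  j=10: (D ∨ B) holds, but B fails at k=8 → not this j.
No j in the window works → until fails.

No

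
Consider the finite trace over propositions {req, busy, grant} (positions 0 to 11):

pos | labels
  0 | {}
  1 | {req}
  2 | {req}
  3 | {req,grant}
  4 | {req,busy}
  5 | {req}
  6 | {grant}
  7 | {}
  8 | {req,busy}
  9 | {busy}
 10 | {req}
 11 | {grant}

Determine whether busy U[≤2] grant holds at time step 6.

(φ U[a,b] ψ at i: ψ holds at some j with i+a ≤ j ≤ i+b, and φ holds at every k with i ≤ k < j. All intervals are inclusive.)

Holds

Need some j in [6,8] with grant, and busy at every k in [6,j-1].
  j=6: grant holds; no prefix to check → satisfied.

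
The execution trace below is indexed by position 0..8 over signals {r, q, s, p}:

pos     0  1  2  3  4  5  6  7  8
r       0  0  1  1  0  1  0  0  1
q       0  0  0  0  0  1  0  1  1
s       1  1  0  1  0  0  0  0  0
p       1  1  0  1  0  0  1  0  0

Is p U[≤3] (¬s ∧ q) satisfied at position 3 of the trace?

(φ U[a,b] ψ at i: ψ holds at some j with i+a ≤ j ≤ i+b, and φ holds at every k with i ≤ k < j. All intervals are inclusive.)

Need some j in [3,6] with (¬s ∧ q), and p at every k in [3,j-1].
  j=3: (¬s ∧ q) false.
  j=4: (¬s ∧ q) false.
  j=5: (¬s ∧ q) holds, but p fails at k=4 → not this j.
  j=6: (¬s ∧ q) false.
No j in the window works → until fails.

No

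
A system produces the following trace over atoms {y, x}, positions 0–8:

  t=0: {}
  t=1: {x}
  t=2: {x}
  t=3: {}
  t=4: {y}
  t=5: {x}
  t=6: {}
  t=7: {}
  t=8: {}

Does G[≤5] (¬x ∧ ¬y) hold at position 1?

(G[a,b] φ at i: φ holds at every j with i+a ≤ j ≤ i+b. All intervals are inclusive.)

Check (¬x ∧ ¬y) at every j in [1,6]:
  j=1: false
  j=2: false
  j=3: true
  j=4: false
  j=5: false
  j=6: true
Fails at j=1 → formula fails.

Does not hold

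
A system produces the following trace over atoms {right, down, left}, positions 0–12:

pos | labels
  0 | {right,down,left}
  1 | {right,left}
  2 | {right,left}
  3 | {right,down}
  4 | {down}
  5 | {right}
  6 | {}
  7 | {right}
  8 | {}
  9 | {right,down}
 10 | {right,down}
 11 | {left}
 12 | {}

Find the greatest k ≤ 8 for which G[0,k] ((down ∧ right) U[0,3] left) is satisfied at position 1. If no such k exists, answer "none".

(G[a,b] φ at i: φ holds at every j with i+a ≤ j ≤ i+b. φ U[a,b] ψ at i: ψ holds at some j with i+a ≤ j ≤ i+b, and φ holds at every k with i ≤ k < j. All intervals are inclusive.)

((down ∧ right) U[0,3] left) must hold from j=1 onward; find where it first fails.
  j=1: holds
  j=2: holds
  j=3: fails
Holds on [1,2], so largest k = 1.

1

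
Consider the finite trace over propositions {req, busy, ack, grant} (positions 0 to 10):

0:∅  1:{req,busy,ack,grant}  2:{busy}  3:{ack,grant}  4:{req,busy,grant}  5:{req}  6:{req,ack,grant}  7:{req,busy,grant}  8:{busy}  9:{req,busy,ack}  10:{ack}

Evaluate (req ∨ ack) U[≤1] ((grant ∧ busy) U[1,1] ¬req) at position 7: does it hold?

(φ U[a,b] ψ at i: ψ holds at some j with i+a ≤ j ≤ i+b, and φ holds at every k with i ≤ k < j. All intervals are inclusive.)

True

Need some j in [7,8] with ((grant ∧ busy) U[1,1] ¬req), and (req ∨ ack) at every k in [7,j-1].
  j=7: ((grant ∧ busy) U[1,1] ¬req) holds; no prefix to check → satisfied.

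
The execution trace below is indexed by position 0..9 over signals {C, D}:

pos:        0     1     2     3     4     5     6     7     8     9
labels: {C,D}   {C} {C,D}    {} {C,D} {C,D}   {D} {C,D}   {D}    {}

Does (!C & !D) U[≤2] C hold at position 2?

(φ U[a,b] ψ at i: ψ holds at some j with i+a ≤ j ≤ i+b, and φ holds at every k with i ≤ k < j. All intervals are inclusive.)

Need some j in [2,4] with C, and (!C & !D) at every k in [2,j-1].
  j=2: C holds; no prefix to check → satisfied.

True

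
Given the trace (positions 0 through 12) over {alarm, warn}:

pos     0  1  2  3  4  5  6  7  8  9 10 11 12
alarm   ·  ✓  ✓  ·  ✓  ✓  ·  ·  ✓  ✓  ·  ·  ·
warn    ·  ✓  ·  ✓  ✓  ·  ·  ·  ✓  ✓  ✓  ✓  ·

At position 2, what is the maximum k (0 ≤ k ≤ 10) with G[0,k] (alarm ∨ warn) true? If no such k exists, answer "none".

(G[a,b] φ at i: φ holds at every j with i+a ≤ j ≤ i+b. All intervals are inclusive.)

(alarm ∨ warn) must hold from j=2 onward; find where it first fails.
  j=2: holds
  j=3: holds
  j=4: holds
  j=5: holds
  j=6: fails
Holds on [2,5], so largest k = 3.

3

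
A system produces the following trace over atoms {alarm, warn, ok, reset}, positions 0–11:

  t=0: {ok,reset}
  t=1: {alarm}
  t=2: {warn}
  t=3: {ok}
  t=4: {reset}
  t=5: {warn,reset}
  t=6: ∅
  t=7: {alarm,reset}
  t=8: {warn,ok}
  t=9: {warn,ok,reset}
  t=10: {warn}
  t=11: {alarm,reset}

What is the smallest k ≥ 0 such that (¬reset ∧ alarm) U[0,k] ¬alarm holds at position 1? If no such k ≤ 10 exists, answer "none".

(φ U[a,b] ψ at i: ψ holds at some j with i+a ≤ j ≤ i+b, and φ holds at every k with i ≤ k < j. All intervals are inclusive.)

1

Need earliest j ≥ 1 with ¬alarm, and (¬reset ∧ alarm) at every k in [1,j-1].
  j=1: rhs fails.
  j=2: rhs holds; lhs holds on [1,1]. k = 1.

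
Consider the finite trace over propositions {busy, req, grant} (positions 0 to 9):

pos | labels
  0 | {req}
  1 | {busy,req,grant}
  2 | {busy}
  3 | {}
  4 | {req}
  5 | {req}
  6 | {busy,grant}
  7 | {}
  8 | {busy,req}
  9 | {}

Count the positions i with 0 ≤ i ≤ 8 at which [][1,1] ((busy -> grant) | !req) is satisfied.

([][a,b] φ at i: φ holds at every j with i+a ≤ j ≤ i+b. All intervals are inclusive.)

Evaluate at each i in [0,8]:
  i=0: ✓ (all of [1,1])
  i=1: ✓ (all of [2,2])
  i=2: ✓ (all of [3,3])
  i=3: ✓ (all of [4,4])
  i=4: ✓ (all of [5,5])
  i=5: ✓ (all of [6,6])
  i=6: ✓ (all of [7,7])
  i=7: ✗ (fails at j=8)
  i=8: ✓ (all of [9,9])
Positions where it holds: {0, 1, 2, 3, 4, 5, 6, 8} → 8.

8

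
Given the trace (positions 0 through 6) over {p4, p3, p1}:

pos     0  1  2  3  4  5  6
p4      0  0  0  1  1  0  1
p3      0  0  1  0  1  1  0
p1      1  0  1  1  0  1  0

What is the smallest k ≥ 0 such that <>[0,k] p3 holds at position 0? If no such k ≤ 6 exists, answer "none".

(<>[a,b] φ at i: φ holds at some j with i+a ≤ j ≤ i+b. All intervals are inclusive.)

2

Scan j = 0,1,… for p3:
  j=0: fails
  j=1: fails
  j=2: holds
First hit at j=2, so smallest k = 2-0 = 2.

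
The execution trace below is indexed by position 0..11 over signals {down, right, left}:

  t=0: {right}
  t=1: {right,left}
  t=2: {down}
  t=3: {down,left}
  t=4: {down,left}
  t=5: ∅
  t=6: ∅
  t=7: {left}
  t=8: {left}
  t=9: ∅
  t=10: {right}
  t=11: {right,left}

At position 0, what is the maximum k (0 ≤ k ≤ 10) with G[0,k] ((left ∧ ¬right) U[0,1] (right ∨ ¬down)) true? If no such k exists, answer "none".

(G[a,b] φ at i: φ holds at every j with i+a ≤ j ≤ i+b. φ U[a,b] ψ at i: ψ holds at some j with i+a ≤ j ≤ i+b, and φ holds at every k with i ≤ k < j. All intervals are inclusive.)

((left ∧ ¬right) U[0,1] (right ∨ ¬down)) must hold from j=0 onward; find where it first fails.
  j=0: holds
  j=1: holds
  j=2: fails
Holds on [0,1], so largest k = 1.

1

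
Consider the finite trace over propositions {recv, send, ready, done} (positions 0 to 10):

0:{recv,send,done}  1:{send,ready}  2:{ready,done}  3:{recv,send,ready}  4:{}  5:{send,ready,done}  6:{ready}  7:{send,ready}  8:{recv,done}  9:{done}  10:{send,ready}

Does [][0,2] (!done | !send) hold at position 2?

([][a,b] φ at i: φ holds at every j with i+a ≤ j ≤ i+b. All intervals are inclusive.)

Yes

Check (!done | !send) at every j in [2,4]:
  j=2: true
  j=3: true
  j=4: true
All positions satisfy it → formula holds.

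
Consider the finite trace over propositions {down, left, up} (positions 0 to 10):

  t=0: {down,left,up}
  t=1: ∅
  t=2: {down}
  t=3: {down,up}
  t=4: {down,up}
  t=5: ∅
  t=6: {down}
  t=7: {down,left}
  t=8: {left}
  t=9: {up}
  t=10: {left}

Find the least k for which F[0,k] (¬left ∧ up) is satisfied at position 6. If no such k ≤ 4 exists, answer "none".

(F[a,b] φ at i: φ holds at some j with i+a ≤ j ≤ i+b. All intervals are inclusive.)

3

Scan j = 6,7,… for (¬left ∧ up):
  j=6: fails
  j=7: fails
  j=8: fails
  j=9: holds
First hit at j=9, so smallest k = 9-6 = 3.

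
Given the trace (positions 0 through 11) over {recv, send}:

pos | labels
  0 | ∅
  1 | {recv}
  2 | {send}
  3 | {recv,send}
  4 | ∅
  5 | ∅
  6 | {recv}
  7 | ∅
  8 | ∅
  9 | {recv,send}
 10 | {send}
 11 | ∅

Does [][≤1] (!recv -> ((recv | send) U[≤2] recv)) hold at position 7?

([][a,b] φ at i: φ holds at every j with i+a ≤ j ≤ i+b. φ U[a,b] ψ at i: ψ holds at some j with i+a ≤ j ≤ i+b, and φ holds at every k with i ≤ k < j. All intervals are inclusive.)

Does not hold

Check (!recv -> ((recv | send) U[≤2] recv)) at every j in [7,8]:
  j=7: antecedent true; consequent fails → ✗
  j=8: antecedent true; consequent fails → ✗
Fails at j=7 → formula fails.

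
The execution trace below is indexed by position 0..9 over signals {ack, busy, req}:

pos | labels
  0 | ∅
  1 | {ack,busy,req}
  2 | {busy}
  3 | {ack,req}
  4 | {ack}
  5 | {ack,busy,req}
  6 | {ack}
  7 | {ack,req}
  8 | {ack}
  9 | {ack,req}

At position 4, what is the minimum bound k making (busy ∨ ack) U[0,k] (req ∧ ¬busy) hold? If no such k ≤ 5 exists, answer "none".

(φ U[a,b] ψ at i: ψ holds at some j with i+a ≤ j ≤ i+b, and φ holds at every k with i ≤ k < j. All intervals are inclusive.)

3

Need earliest j ≥ 4 with (req ∧ ¬busy), and (busy ∨ ack) at every k in [4,j-1].
  j=4: rhs fails.
  j=5: rhs fails.
  j=6: rhs fails.
  j=7: rhs holds; lhs holds on [4,6]. k = 3.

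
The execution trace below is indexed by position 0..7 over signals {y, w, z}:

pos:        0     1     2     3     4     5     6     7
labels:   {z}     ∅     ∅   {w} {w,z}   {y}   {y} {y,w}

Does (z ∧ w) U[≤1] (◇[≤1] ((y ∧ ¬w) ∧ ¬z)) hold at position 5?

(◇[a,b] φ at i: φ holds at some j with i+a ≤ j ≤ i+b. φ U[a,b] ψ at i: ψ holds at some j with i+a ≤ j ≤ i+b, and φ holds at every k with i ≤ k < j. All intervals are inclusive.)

Holds

Need some j in [5,6] with ◇[≤1] ((y ∧ ¬w) ∧ ¬z), and (z ∧ w) at every k in [5,j-1].
  j=5: ◇[≤1] ((y ∧ ¬w) ∧ ¬z) holds; no prefix to check → satisfied.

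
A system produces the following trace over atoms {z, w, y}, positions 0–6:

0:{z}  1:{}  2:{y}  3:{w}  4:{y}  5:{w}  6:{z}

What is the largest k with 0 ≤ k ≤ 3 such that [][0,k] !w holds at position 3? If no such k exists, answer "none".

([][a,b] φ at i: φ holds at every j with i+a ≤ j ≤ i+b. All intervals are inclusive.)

none

!w must hold from j=3 onward; find where it first fails.
  j=3: fails → no k works.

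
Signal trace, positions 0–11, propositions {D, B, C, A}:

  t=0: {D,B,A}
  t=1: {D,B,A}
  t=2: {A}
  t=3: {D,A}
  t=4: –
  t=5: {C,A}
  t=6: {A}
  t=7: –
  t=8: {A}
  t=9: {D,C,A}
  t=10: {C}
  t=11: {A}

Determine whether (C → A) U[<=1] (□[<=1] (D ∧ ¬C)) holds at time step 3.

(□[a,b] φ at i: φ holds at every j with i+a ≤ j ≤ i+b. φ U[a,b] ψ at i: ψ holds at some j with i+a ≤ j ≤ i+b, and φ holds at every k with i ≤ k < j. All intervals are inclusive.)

No

Need some j in [3,4] with □[<=1] (D ∧ ¬C), and (C → A) at every k in [3,j-1].
  j=3: □[<=1] (D ∧ ¬C) — fails at 4.
  j=4: □[<=1] (D ∧ ¬C) — fails at 4.
No j in the window works → until fails.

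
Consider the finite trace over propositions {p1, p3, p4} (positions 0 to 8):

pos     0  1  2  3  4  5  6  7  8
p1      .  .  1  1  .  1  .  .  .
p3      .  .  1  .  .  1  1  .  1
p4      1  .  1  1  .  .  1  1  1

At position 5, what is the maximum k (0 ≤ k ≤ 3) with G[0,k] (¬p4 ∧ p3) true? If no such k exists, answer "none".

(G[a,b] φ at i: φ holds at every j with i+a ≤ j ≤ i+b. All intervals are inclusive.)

(¬p4 ∧ p3) must hold from j=5 onward; find where it first fails.
  j=5: holds
  j=6: fails
Holds on [5,5], so largest k = 0.

0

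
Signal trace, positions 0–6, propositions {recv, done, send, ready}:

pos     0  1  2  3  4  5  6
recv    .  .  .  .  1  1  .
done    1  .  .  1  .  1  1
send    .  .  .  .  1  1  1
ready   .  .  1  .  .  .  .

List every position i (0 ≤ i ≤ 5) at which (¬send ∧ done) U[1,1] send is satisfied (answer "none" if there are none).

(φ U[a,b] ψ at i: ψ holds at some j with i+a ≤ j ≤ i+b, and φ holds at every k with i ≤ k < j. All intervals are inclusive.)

3

Evaluate at each i in [0,5]:
  i=0: ✗ (no rhs in [1,1])
  i=1: ✗ (no rhs in [2,2])
  i=2: ✗ (no rhs in [3,3])
  i=3: ✓ (rhs at j=4; lhs holds on [3,3])
  i=4: ✗ (lhs fails at k=4 before rhs at j=5)
  i=5: ✗ (lhs fails at k=5 before rhs at j=6)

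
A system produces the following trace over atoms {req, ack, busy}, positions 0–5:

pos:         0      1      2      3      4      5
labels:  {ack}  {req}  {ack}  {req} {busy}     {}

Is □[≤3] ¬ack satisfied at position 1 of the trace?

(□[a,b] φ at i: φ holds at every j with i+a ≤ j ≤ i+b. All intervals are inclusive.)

False

Check ¬ack at every j in [1,4]:
  j=1: true
  j=2: false
  j=3: true
  j=4: true
Fails at j=2 → formula fails.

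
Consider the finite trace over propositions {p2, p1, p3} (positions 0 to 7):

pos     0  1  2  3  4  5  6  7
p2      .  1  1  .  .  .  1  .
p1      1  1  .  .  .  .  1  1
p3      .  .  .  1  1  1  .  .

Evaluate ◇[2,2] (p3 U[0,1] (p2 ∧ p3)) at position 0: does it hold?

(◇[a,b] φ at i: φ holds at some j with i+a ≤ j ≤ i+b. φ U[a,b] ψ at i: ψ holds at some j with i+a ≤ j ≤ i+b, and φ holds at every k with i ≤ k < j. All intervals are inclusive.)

No

Check (p3 U[0,1] (p2 ∧ p3)) at each j in [2,2]:
  j=2: fails
No position in the window satisfies it → formula fails.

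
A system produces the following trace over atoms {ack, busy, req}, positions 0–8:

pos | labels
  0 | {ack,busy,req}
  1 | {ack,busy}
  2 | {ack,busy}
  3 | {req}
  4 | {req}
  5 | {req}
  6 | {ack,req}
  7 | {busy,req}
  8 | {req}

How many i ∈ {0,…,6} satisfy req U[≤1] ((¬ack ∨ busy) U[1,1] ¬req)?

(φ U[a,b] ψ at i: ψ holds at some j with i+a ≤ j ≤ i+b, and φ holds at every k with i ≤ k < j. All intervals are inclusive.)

2

Evaluate at each i in [0,6]:
  i=0: ✓ (rhs at j=0)
  i=1: ✓ (rhs at j=1)
  i=2: ✗ (no rhs in [2,3])
  i=3: ✗ (no rhs in [3,4])
  i=4: ✗ (no rhs in [4,5])
  i=5: ✗ (no rhs in [5,6])
  i=6: ✗ (no rhs in [6,7])
Positions where it holds: {0, 1} → 2.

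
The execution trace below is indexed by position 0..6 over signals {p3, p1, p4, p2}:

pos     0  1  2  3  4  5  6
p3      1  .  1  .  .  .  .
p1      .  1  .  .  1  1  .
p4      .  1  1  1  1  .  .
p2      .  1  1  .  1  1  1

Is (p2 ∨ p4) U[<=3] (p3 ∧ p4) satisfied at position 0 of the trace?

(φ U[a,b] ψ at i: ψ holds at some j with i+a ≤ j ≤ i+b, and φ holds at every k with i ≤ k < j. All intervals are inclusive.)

No

Need some j in [0,3] with (p3 ∧ p4), and (p2 ∨ p4) at every k in [0,j-1].
  j=0: (p3 ∧ p4) false.
  j=1: (p3 ∧ p4) false.
  j=2: (p3 ∧ p4) holds, but (p2 ∨ p4) fails at k=0 → not this j.
  j=3: (p3 ∧ p4) false.
No j in the window works → until fails.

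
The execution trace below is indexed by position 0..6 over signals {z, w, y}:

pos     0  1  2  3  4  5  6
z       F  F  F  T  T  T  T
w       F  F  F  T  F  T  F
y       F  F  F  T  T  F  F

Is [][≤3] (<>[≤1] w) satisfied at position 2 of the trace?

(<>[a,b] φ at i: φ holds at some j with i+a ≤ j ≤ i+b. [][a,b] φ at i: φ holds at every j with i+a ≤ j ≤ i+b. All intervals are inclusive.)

Check <>[≤1] w at every j in [2,5]:
  j=2: holds (witness at 3)
  j=3: holds (witness at 3)
  j=4: holds (witness at 5)
  j=5: holds (witness at 5)
All positions satisfy it → formula holds.

Yes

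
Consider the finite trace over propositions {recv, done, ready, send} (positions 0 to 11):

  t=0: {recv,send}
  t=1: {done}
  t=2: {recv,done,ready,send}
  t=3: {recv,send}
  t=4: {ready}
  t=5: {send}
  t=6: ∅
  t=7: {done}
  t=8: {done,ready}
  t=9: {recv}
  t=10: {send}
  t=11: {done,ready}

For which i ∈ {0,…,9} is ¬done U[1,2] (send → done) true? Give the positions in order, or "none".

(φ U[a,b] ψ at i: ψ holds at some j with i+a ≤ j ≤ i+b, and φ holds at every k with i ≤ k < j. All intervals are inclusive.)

0, 3, 4, 5, 6, 9

Evaluate at each i in [0,9]:
  i=0: ✓ (rhs at j=1; lhs holds on [0,0])
  i=1: ✗ (lhs fails at k=1 before rhs at j=2)
  i=2: ✗ (lhs fails at k=2 before rhs at j=4)
  i=3: ✓ (rhs at j=4; lhs holds on [3,3])
  i=4: ✓ (rhs at j=6; lhs holds on [4,5])
  i=5: ✓ (rhs at j=6; lhs holds on [5,5])
  i=6: ✓ (rhs at j=7; lhs holds on [6,6])
  i=7: ✗ (lhs fails at k=7 before rhs at j=8)
  i=8: ✗ (lhs fails at k=8 before rhs at j=9)
  i=9: ✓ (rhs at j=11; lhs holds on [9,10])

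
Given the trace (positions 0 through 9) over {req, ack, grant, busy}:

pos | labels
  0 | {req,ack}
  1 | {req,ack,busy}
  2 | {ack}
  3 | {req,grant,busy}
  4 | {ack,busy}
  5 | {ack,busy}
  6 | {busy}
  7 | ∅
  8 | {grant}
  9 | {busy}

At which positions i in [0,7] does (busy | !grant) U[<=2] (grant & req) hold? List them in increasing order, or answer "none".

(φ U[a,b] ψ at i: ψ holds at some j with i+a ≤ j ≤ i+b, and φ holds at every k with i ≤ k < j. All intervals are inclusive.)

1, 2, 3

Evaluate at each i in [0,7]:
  i=0: ✗ (no rhs in [0,2])
  i=1: ✓ (rhs at j=3; lhs holds on [1,2])
  i=2: ✓ (rhs at j=3; lhs holds on [2,2])
  i=3: ✓ (rhs at j=3)
  i=4: ✗ (no rhs in [4,6])
  i=5: ✗ (no rhs in [5,7])
  i=6: ✗ (no rhs in [6,8])
  i=7: ✗ (no rhs in [7,9])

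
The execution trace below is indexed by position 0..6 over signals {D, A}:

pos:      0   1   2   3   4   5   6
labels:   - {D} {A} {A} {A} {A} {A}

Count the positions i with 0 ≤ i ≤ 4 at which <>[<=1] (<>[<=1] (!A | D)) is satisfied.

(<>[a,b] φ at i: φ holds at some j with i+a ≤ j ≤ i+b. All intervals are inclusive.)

Evaluate at each i in [0,4]:
  i=0: ✓ (witness j=0)
  i=1: ✓ (witness j=1)
  i=2: ✗ (none in [2,3])
  i=3: ✗ (none in [3,4])
  i=4: ✗ (none in [4,5])
Positions where it holds: {0, 1} → 2.

2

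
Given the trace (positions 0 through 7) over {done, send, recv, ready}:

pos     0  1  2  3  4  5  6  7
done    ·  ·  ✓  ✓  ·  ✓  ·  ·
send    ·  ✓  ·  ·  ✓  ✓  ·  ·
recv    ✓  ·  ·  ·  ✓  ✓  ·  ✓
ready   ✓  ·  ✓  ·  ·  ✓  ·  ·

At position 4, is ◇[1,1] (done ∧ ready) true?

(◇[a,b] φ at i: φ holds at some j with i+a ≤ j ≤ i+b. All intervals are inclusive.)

Check (done ∧ ready) at each j in [5,5]:
  j=5: true
Found at j=5 → formula holds.

True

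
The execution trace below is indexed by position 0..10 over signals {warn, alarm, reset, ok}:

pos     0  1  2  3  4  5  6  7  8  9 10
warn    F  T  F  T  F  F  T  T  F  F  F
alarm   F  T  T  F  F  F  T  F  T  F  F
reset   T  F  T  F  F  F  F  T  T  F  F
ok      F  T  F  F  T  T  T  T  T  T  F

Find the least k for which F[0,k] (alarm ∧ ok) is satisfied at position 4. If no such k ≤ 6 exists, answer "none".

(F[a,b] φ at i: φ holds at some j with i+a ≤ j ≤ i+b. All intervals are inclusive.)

Scan j = 4,5,… for (alarm ∧ ok):
  j=4: fails
  j=5: fails
  j=6: holds
First hit at j=6, so smallest k = 6-4 = 2.

2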